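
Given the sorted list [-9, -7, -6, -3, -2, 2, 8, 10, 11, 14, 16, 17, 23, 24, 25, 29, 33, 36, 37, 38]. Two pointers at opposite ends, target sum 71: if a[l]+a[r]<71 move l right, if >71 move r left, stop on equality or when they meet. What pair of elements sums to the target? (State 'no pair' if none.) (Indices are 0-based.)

(33, 38)

[0,19] -9+38=29 <71 → l++
[1,19] -7+38=31 <71 → l++
[2,19] -6+38=32 <71 → l++
[3,19] -3+38=35 <71 → l++
[4,19] -2+38=36 <71 → l++
[5,19] 2+38=40 <71 → l++
[6,19] 8+38=46 <71 → l++
[7,19] 10+38=48 <71 → l++
[8,19] 11+38=49 <71 → l++
[9,19] 14+38=52 <71 → l++
[10,19] 16+38=54 <71 → l++
[11,19] 17+38=55 <71 → l++
[12,19] 23+38=61 <71 → l++
[13,19] 24+38=62 <71 → l++
[14,19] 25+38=63 <71 → l++
[15,19] 29+38=67 <71 → l++
[16,19] 33+38=71 → found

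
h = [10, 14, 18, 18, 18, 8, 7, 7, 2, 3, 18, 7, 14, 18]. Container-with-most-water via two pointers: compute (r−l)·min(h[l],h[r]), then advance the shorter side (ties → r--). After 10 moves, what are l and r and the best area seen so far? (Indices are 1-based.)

l=3, r=6, best area=198

l=1 r=14: min(10,18)*13=130 best=130 *, l++
l=2 r=14: min(14,18)*12=168 best=168 *, l++
l=3 r=14: min(18,18)*11=198 best=198 *, r--
l=3 r=13: min(18,14)*10=140 best=198, r--
l=3 r=12: min(18,7)*9=63 best=198, r--
l=3 r=11: min(18,18)*8=144 best=198, r--
l=3 r=10: min(18,3)*7=21 best=198, r--
l=3 r=9: min(18,2)*6=12 best=198, r--
l=3 r=8: min(18,7)*5=35 best=198, r--
l=3 r=7: min(18,7)*4=28 best=198, r--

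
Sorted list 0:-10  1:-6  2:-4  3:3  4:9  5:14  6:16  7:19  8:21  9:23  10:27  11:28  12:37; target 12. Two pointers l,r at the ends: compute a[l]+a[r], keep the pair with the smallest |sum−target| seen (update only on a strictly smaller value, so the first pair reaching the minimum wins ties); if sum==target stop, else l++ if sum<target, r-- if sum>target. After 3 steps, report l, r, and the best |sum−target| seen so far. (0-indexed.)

l=0, r=9, best |Δ|=5

l=0 r=12: -10+37=27 d=15 *, r--
l=0 r=11: -10+28=18 d=6 *, r--
l=0 r=10: -10+27=17 d=5 *, r--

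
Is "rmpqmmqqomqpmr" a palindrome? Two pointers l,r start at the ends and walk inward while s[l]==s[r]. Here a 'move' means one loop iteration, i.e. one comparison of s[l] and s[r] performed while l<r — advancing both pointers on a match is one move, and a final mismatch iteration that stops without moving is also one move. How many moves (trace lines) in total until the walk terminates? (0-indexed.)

[0,13] 'r'=='r' → l++,r--
[1,12] 'm'=='m' → l++,r--
[2,11] 'p'=='p' → l++,r--
[3,10] 'q'=='q' → l++,r--
[4,9] 'm'=='m' → l++,r--
[5,8] 'm'!='o' → stop

6 moves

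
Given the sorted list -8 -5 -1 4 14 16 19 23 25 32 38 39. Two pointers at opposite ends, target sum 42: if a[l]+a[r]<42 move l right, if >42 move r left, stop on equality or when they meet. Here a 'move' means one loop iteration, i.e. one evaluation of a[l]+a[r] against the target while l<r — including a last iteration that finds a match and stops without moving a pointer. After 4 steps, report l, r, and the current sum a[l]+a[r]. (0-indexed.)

l=0 r=11: -8+39=31 <42, l++
l=1 r=11: -5+39=34 <42, l++
l=2 r=11: -1+39=38 <42, l++
l=3 r=11: 4+39=43 >42, r--

l=3, r=10, sum=42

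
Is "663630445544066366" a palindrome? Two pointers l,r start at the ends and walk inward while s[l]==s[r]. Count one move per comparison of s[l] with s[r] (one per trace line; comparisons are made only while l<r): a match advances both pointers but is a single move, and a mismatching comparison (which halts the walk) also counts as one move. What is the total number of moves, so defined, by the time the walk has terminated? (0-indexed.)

[0,17] '6'=='6' → l++,r--
[1,16] '6'=='6' → l++,r--
[2,15] '3'=='3' → l++,r--
[3,14] '6'=='6' → l++,r--
[4,13] '3'!='6' → stop

5 moves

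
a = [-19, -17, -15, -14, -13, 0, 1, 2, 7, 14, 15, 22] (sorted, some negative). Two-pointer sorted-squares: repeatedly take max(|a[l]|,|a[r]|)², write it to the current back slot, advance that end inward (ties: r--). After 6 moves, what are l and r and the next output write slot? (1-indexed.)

[1,12] |-19|<=|22| out[12]=484 → r--
[1,11] |-19|>|15| out[11]=361 → l++
[2,11] |-17|>|15| out[10]=289 → l++
[3,11] |-15|<=|15| out[9]=225 → r--
[3,10] |-15|>|14| out[8]=225 → l++
[4,10] |-14|<=|14| out[7]=196 → r--

l=4, r=9, next write slot=6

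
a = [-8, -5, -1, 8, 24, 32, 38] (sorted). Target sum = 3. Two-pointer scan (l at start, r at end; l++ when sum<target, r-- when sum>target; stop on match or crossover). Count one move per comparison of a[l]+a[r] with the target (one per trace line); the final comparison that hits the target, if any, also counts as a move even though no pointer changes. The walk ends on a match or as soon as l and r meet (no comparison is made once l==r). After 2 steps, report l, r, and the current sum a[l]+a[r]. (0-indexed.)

[0,6] -8+38=30 >3 → r--
[0,5] -8+32=24 >3 → r--

l=0, r=4, sum=16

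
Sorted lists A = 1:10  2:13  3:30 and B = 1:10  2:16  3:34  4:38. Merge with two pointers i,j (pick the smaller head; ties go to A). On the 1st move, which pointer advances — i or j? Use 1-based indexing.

i=1 j=1: A[i]=10<=B[j]=10 take 10, i++

i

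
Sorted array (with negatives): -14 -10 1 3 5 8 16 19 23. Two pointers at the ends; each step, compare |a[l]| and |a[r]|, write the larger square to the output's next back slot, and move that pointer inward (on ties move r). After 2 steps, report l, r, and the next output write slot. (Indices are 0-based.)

[0,8] |-14|<=|23| out[8]=529 → r--
[0,7] |-14|<=|19| out[7]=361 → r--

l=0, r=6, next write slot=6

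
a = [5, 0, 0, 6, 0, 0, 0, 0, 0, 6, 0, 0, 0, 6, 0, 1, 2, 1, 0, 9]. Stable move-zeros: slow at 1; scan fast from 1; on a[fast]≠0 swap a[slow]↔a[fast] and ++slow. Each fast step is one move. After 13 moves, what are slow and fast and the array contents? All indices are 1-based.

slow=4, fast=14, a=[5, 6, 6, 0, 0, 0, 0, 0, 0, 0, 0, 0, 0, 6, 0, 1, 2, 1, 0, 9]

(s=1,f=1) a[fast]=5≠0 swap→a[1]=5 → slow++,fast++
(s=2,f=2) a[fast]=0 → fast++
(s=2,f=3) a[fast]=0 → fast++
(s=2,f=4) a[fast]=6≠0 swap→a[2]=6 → slow++,fast++
(s=3,f=5) a[fast]=0 → fast++
(s=3,f=6) a[fast]=0 → fast++
(s=3,f=7) a[fast]=0 → fast++
(s=3,f=8) a[fast]=0 → fast++
(s=3,f=9) a[fast]=0 → fast++
(s=3,f=10) a[fast]=6≠0 swap→a[3]=6 → slow++,fast++
(s=4,f=11) a[fast]=0 → fast++
(s=4,f=12) a[fast]=0 → fast++
(s=4,f=13) a[fast]=0 → fast++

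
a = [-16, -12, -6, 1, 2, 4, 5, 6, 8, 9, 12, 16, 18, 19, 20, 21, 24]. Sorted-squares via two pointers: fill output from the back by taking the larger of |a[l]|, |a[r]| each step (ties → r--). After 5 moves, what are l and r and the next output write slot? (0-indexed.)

l=0, r=11, next write slot=11

l=0 r=16: |-16|<=|24| out[16]=576, r--
l=0 r=15: |-16|<=|21| out[15]=441, r--
l=0 r=14: |-16|<=|20| out[14]=400, r--
l=0 r=13: |-16|<=|19| out[13]=361, r--
l=0 r=12: |-16|<=|18| out[12]=324, r--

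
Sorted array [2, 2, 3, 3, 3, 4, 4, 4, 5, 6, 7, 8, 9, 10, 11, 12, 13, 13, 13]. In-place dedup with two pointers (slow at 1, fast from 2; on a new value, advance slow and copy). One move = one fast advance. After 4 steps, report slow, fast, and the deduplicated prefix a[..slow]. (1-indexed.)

slow=1 fast=2: a[fast]=2=a[slow] dup, fast++
slow=1 fast=3: a[fast]=3≠a[slow]=2 write a[2]=3, slow++,fast++
slow=2 fast=4: a[fast]=3=a[slow] dup, fast++
slow=2 fast=5: a[fast]=3=a[slow] dup, fast++

slow=2, fast=6, prefix=[2, 3]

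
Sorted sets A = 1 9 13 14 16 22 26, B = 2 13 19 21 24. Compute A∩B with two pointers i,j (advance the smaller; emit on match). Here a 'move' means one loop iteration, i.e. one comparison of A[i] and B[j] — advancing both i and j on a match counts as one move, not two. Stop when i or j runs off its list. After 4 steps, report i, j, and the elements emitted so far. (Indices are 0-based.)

[i=0,j=0] 1<2 → i++
[i=1,j=0] 9>2 → j++
[i=1,j=1] 9<13 → i++
[i=2,j=1] 13==13 emit → i++,j++

i=3, j=2, emitted=[13]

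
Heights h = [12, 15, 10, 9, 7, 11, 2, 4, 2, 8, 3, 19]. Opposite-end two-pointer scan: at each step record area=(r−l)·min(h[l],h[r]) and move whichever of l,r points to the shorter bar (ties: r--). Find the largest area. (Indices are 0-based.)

l=0 r=11: min(12,19)*11=132 best=132 *, l++
l=1 r=11: min(15,19)*10=150 best=150 *, l++
l=2 r=11: min(10,19)*9=90 best=150, l++
l=3 r=11: min(9,19)*8=72 best=150, l++
l=4 r=11: min(7,19)*7=49 best=150, l++
l=5 r=11: min(11,19)*6=66 best=150, l++
l=6 r=11: min(2,19)*5=10 best=150, l++
l=7 r=11: min(4,19)*4=16 best=150, l++
l=8 r=11: min(2,19)*3=6 best=150, l++
l=9 r=11: min(8,19)*2=16 best=150, l++
l=10 r=11: min(3,19)*1=3 best=150, l++

max area = 150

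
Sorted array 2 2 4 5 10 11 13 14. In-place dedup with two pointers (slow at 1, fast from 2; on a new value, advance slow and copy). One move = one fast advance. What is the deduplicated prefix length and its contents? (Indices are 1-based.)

length 7; prefix = [2, 4, 5, 10, 11, 13, 14]

slow=1 fast=2: a[fast]=2=a[slow] dup, fast++
slow=1 fast=3: a[fast]=4≠a[slow]=2 write a[2]=4, slow++,fast++
slow=2 fast=4: a[fast]=5≠a[slow]=4 write a[3]=5, slow++,fast++
slow=3 fast=5: a[fast]=10≠a[slow]=5 write a[4]=10, slow++,fast++
slow=4 fast=6: a[fast]=11≠a[slow]=10 write a[5]=11, slow++,fast++
slow=5 fast=7: a[fast]=13≠a[slow]=11 write a[6]=13, slow++,fast++
slow=6 fast=8: a[fast]=14≠a[slow]=13 write a[7]=14, slow++,fast++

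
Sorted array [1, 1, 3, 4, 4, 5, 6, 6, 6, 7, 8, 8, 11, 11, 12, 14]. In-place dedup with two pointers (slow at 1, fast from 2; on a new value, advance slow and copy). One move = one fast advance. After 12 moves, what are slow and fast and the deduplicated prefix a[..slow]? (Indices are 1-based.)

slow=8, fast=14, prefix=[1, 3, 4, 5, 6, 7, 8, 11]

(s=1,f=2) a[fast]=1=a[slow] dup → fast++
(s=1,f=3) a[fast]=3≠a[slow]=1 write a[2]=3 → slow++,fast++
(s=2,f=4) a[fast]=4≠a[slow]=3 write a[3]=4 → slow++,fast++
(s=3,f=5) a[fast]=4=a[slow] dup → fast++
(s=3,f=6) a[fast]=5≠a[slow]=4 write a[4]=5 → slow++,fast++
(s=4,f=7) a[fast]=6≠a[slow]=5 write a[5]=6 → slow++,fast++
(s=5,f=8) a[fast]=6=a[slow] dup → fast++
(s=5,f=9) a[fast]=6=a[slow] dup → fast++
(s=5,f=10) a[fast]=7≠a[slow]=6 write a[6]=7 → slow++,fast++
(s=6,f=11) a[fast]=8≠a[slow]=7 write a[7]=8 → slow++,fast++
(s=7,f=12) a[fast]=8=a[slow] dup → fast++
(s=7,f=13) a[fast]=11≠a[slow]=8 write a[8]=11 → slow++,fast++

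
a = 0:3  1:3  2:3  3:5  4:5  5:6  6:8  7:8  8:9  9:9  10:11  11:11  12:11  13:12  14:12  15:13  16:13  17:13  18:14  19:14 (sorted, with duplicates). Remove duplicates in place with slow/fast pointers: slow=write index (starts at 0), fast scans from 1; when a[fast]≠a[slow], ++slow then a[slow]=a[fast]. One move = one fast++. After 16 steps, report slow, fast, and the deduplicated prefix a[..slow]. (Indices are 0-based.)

slow=7, fast=17, prefix=[3, 5, 6, 8, 9, 11, 12, 13]

(s=0,f=1) a[fast]=3=a[slow] dup → fast++
(s=0,f=2) a[fast]=3=a[slow] dup → fast++
(s=0,f=3) a[fast]=5≠a[slow]=3 write a[1]=5 → slow++,fast++
(s=1,f=4) a[fast]=5=a[slow] dup → fast++
(s=1,f=5) a[fast]=6≠a[slow]=5 write a[2]=6 → slow++,fast++
(s=2,f=6) a[fast]=8≠a[slow]=6 write a[3]=8 → slow++,fast++
(s=3,f=7) a[fast]=8=a[slow] dup → fast++
(s=3,f=8) a[fast]=9≠a[slow]=8 write a[4]=9 → slow++,fast++
(s=4,f=9) a[fast]=9=a[slow] dup → fast++
(s=4,f=10) a[fast]=11≠a[slow]=9 write a[5]=11 → slow++,fast++
(s=5,f=11) a[fast]=11=a[slow] dup → fast++
(s=5,f=12) a[fast]=11=a[slow] dup → fast++
(s=5,f=13) a[fast]=12≠a[slow]=11 write a[6]=12 → slow++,fast++
(s=6,f=14) a[fast]=12=a[slow] dup → fast++
(s=6,f=15) a[fast]=13≠a[slow]=12 write a[7]=13 → slow++,fast++
(s=7,f=16) a[fast]=13=a[slow] dup → fast++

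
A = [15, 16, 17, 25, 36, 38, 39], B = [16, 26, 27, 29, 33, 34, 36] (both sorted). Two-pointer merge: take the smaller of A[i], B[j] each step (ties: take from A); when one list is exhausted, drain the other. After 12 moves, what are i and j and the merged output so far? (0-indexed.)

[i=0,j=0] A[i]=15<=B[j]=16 take 15 → i++
[i=1,j=0] A[i]=16<=B[j]=16 take 16 → i++
[i=2,j=0] A[i]=17>B[j]=16 take 16 → j++
[i=2,j=1] A[i]=17<=B[j]=26 take 17 → i++
[i=3,j=1] A[i]=25<=B[j]=26 take 25 → i++
[i=4,j=1] A[i]=36>B[j]=26 take 26 → j++
[i=4,j=2] A[i]=36>B[j]=27 take 27 → j++
[i=4,j=3] A[i]=36>B[j]=29 take 29 → j++
[i=4,j=4] A[i]=36>B[j]=33 take 33 → j++
[i=4,j=5] A[i]=36>B[j]=34 take 34 → j++
[i=4,j=6] A[i]=36<=B[j]=36 take 36 → i++
[i=5,j=6] A[i]=38>B[j]=36 take 36 → j++

i=5, j=7, merged so far=[15, 16, 16, 17, 25, 26, 27, 29, 33, 34, 36, 36]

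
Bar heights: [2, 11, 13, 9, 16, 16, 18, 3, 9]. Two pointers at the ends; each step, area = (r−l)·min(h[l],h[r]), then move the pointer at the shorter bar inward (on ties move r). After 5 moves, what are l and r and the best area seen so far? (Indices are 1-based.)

[1,9] min(2,9)*8=16 best=16 * → l++
[2,9] min(11,9)*7=63 best=63 * → r--
[2,8] min(11,3)*6=18 best=63 → r--
[2,7] min(11,18)*5=55 best=63 → l++
[3,7] min(13,18)*4=52 best=63 → l++

l=4, r=7, best area=63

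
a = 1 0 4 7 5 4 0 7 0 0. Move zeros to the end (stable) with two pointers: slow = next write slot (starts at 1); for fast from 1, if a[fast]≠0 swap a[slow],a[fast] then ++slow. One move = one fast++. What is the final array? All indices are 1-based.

(s=1,f=1) a[fast]=1≠0 swap→a[1]=1 → slow++,fast++
(s=2,f=2) a[fast]=0 → fast++
(s=2,f=3) a[fast]=4≠0 swap→a[2]=4 → slow++,fast++
(s=3,f=4) a[fast]=7≠0 swap→a[3]=7 → slow++,fast++
(s=4,f=5) a[fast]=5≠0 swap→a[4]=5 → slow++,fast++
(s=5,f=6) a[fast]=4≠0 swap→a[5]=4 → slow++,fast++
(s=6,f=7) a[fast]=0 → fast++
(s=6,f=8) a[fast]=7≠0 swap→a[6]=7 → slow++,fast++
(s=7,f=9) a[fast]=0 → fast++
(s=7,f=10) a[fast]=0 → fast++

[1, 4, 7, 5, 4, 7, 0, 0, 0, 0]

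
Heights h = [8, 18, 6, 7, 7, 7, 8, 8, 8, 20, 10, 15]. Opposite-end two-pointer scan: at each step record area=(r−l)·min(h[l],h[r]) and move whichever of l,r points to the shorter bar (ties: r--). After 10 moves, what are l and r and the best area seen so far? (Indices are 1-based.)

l=9, r=10, best area=150

[1,12] min(8,15)*11=88 best=88 * → l++
[2,12] min(18,15)*10=150 best=150 * → r--
[2,11] min(18,10)*9=90 best=150 → r--
[2,10] min(18,20)*8=144 best=150 → l++
[3,10] min(6,20)*7=42 best=150 → l++
[4,10] min(7,20)*6=42 best=150 → l++
[5,10] min(7,20)*5=35 best=150 → l++
[6,10] min(7,20)*4=28 best=150 → l++
[7,10] min(8,20)*3=24 best=150 → l++
[8,10] min(8,20)*2=16 best=150 → l++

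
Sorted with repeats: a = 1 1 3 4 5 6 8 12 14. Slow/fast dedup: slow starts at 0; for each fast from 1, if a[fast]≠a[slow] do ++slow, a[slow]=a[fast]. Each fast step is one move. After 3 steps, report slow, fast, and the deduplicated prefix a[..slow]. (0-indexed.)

slow=2, fast=4, prefix=[1, 3, 4]

(s=0,f=1) a[fast]=1=a[slow] dup → fast++
(s=0,f=2) a[fast]=3≠a[slow]=1 write a[1]=3 → slow++,fast++
(s=1,f=3) a[fast]=4≠a[slow]=3 write a[2]=4 → slow++,fast++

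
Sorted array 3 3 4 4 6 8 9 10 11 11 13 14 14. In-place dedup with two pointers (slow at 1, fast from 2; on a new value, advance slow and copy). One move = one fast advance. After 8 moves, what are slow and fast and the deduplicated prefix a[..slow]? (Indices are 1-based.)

(s=1,f=2) a[fast]=3=a[slow] dup → fast++
(s=1,f=3) a[fast]=4≠a[slow]=3 write a[2]=4 → slow++,fast++
(s=2,f=4) a[fast]=4=a[slow] dup → fast++
(s=2,f=5) a[fast]=6≠a[slow]=4 write a[3]=6 → slow++,fast++
(s=3,f=6) a[fast]=8≠a[slow]=6 write a[4]=8 → slow++,fast++
(s=4,f=7) a[fast]=9≠a[slow]=8 write a[5]=9 → slow++,fast++
(s=5,f=8) a[fast]=10≠a[slow]=9 write a[6]=10 → slow++,fast++
(s=6,f=9) a[fast]=11≠a[slow]=10 write a[7]=11 → slow++,fast++

slow=7, fast=10, prefix=[3, 4, 6, 8, 9, 10, 11]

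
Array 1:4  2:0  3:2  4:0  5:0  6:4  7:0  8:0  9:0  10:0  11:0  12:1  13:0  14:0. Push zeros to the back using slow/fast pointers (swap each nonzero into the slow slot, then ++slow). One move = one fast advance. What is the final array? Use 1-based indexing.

[4, 2, 4, 1, 0, 0, 0, 0, 0, 0, 0, 0, 0, 0]

(s=1,f=1) a[fast]=4≠0 swap→a[1]=4 → slow++,fast++
(s=2,f=2) a[fast]=0 → fast++
(s=2,f=3) a[fast]=2≠0 swap→a[2]=2 → slow++,fast++
(s=3,f=4) a[fast]=0 → fast++
(s=3,f=5) a[fast]=0 → fast++
(s=3,f=6) a[fast]=4≠0 swap→a[3]=4 → slow++,fast++
(s=4,f=7) a[fast]=0 → fast++
(s=4,f=8) a[fast]=0 → fast++
(s=4,f=9) a[fast]=0 → fast++
(s=4,f=10) a[fast]=0 → fast++
(s=4,f=11) a[fast]=0 → fast++
(s=4,f=12) a[fast]=1≠0 swap→a[4]=1 → slow++,fast++
(s=5,f=13) a[fast]=0 → fast++
(s=5,f=14) a[fast]=0 → fast++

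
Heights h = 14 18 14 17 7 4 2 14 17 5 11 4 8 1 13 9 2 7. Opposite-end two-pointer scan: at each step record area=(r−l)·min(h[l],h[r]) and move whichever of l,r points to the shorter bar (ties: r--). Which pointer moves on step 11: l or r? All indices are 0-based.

r

[0,17] min(14,7)*17=119 best=119 * → r--
[0,16] min(14,2)*16=32 best=119 → r--
[0,15] min(14,9)*15=135 best=135 * → r--
[0,14] min(14,13)*14=182 best=182 * → r--
[0,13] min(14,1)*13=13 best=182 → r--
[0,12] min(14,8)*12=96 best=182 → r--
[0,11] min(14,4)*11=44 best=182 → r--
[0,10] min(14,11)*10=110 best=182 → r--
[0,9] min(14,5)*9=45 best=182 → r--
[0,8] min(14,17)*8=112 best=182 → l++
[1,8] min(18,17)*7=119 best=182 → r--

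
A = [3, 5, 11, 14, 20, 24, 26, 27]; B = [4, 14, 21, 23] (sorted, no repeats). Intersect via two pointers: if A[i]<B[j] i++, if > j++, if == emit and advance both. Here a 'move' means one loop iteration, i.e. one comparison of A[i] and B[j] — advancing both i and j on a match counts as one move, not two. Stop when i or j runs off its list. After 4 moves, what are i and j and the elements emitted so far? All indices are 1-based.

i=4, j=2, emitted=[]

i=1 j=1: 3<4, i++
i=2 j=1: 5>4, j++
i=2 j=2: 5<14, i++
i=3 j=2: 11<14, i++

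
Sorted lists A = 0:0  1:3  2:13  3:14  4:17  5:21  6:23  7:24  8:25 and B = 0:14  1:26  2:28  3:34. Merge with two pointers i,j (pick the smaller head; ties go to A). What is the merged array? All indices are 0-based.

i=0 j=0: A[i]=0<=B[j]=14 take 0, i++
i=1 j=0: A[i]=3<=B[j]=14 take 3, i++
i=2 j=0: A[i]=13<=B[j]=14 take 13, i++
i=3 j=0: A[i]=14<=B[j]=14 take 14, i++
i=4 j=0: A[i]=17>B[j]=14 take 14, j++
i=4 j=1: A[i]=17<=B[j]=26 take 17, i++
i=5 j=1: A[i]=21<=B[j]=26 take 21, i++
i=6 j=1: A[i]=23<=B[j]=26 take 23, i++
i=7 j=1: A[i]=24<=B[j]=26 take 24, i++
i=8 j=1: A[i]=25<=B[j]=26 take 25, i++
i=9 j=1: A done, take B[j]=26, j++
i=9 j=2: A done, take B[j]=28, j++
i=9 j=3: A done, take B[j]=34, j++

[0, 3, 13, 14, 14, 17, 21, 23, 24, 25, 26, 28, 34]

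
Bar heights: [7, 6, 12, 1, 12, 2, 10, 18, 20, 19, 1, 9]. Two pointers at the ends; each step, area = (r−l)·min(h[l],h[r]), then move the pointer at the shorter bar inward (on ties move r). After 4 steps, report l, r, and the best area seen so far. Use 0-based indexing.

l=0 r=11: min(7,9)*11=77 best=77 *, l++
l=1 r=11: min(6,9)*10=60 best=77, l++
l=2 r=11: min(12,9)*9=81 best=81 *, r--
l=2 r=10: min(12,1)*8=8 best=81, r--

l=2, r=9, best area=81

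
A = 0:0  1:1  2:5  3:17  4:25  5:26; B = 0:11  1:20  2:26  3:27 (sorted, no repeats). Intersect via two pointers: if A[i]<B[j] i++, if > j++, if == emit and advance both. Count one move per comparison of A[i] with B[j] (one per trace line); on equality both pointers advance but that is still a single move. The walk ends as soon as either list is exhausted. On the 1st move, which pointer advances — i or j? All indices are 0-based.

i

i=0 j=0: 0<11, i++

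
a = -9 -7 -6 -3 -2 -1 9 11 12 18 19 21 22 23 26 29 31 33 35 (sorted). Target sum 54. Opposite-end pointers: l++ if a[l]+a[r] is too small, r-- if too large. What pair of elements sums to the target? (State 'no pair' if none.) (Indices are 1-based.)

(19, 35)

[1,19] -9+35=26 <54 → l++
[2,19] -7+35=28 <54 → l++
[3,19] -6+35=29 <54 → l++
[4,19] -3+35=32 <54 → l++
[5,19] -2+35=33 <54 → l++
[6,19] -1+35=34 <54 → l++
[7,19] 9+35=44 <54 → l++
[8,19] 11+35=46 <54 → l++
[9,19] 12+35=47 <54 → l++
[10,19] 18+35=53 <54 → l++
[11,19] 19+35=54 → found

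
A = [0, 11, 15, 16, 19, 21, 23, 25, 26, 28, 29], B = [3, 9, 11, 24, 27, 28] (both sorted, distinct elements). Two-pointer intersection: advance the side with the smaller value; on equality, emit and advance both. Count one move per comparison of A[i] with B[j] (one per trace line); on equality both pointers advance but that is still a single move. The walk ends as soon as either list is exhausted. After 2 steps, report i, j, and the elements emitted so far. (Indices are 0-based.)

i=1, j=1, emitted=[]

i=0 j=0: 0<3, i++
i=1 j=0: 11>3, j++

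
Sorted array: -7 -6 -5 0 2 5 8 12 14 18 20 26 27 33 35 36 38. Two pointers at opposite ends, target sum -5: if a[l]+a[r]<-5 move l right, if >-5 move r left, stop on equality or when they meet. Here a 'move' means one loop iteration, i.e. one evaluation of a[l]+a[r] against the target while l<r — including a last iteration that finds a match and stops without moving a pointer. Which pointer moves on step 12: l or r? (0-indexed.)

l=0 r=16: -7+38=31 >-5, r--
l=0 r=15: -7+36=29 >-5, r--
l=0 r=14: -7+35=28 >-5, r--
l=0 r=13: -7+33=26 >-5, r--
l=0 r=12: -7+27=20 >-5, r--
l=0 r=11: -7+26=19 >-5, r--
l=0 r=10: -7+20=13 >-5, r--
l=0 r=9: -7+18=11 >-5, r--
l=0 r=8: -7+14=7 >-5, r--
l=0 r=7: -7+12=5 >-5, r--
l=0 r=6: -7+8=1 >-5, r--
l=0 r=5: -7+5=-2 >-5, r--

r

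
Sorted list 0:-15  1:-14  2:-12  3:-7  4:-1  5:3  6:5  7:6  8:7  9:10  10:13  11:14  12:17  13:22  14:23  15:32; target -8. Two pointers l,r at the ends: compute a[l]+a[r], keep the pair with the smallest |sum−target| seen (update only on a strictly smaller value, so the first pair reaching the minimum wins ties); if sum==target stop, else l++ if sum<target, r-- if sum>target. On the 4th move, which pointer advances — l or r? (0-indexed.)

r

l=0 r=15: -15+32=17 d=25 *, r--
l=0 r=14: -15+23=8 d=16 *, r--
l=0 r=13: -15+22=7 d=15 *, r--
l=0 r=12: -15+17=2 d=10 *, r--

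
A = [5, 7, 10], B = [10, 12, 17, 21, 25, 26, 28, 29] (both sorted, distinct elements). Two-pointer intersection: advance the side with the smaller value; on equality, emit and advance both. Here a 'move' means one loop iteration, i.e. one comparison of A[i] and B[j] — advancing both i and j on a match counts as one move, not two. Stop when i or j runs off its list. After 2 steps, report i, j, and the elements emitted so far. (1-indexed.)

i=3, j=1, emitted=[]

i=1 j=1: 5<10, i++
i=2 j=1: 7<10, i++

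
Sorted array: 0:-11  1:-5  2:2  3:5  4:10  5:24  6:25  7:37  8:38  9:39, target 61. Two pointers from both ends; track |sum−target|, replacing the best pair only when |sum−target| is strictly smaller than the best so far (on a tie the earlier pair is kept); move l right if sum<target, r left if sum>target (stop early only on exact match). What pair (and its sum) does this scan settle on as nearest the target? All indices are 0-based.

l=0 r=9: -11+39=28 d=33 *, l++
l=1 r=9: -5+39=34 d=27 *, l++
l=2 r=9: 2+39=41 d=20 *, l++
l=3 r=9: 5+39=44 d=17 *, l++
l=4 r=9: 10+39=49 d=12 *, l++
l=5 r=9: 24+39=63 d=2 *, r--
l=5 r=8: 24+38=62 d=1 *, r--
l=5 r=7: 24+37=61 d=0 *, stop

pair (24, 37) with sum 61 (|Δ|=0)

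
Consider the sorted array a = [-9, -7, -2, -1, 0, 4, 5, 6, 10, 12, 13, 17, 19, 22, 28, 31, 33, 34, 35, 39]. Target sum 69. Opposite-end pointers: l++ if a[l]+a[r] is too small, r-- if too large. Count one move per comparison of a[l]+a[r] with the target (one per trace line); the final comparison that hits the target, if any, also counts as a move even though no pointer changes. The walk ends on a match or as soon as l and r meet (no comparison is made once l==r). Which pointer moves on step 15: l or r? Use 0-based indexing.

[0,19] -9+39=30 <69 → l++
[1,19] -7+39=32 <69 → l++
[2,19] -2+39=37 <69 → l++
[3,19] -1+39=38 <69 → l++
[4,19] 0+39=39 <69 → l++
[5,19] 4+39=43 <69 → l++
[6,19] 5+39=44 <69 → l++
[7,19] 6+39=45 <69 → l++
[8,19] 10+39=49 <69 → l++
[9,19] 12+39=51 <69 → l++
[10,19] 13+39=52 <69 → l++
[11,19] 17+39=56 <69 → l++
[12,19] 19+39=58 <69 → l++
[13,19] 22+39=61 <69 → l++
[14,19] 28+39=67 <69 → l++

l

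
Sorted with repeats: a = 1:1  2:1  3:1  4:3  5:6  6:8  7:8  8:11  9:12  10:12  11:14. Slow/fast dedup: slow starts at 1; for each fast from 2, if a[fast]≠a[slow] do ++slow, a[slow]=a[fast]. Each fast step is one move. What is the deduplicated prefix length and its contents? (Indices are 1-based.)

length 7; prefix = [1, 3, 6, 8, 11, 12, 14]

slow=1 fast=2: a[fast]=1=a[slow] dup, fast++
slow=1 fast=3: a[fast]=1=a[slow] dup, fast++
slow=1 fast=4: a[fast]=3≠a[slow]=1 write a[2]=3, slow++,fast++
slow=2 fast=5: a[fast]=6≠a[slow]=3 write a[3]=6, slow++,fast++
slow=3 fast=6: a[fast]=8≠a[slow]=6 write a[4]=8, slow++,fast++
slow=4 fast=7: a[fast]=8=a[slow] dup, fast++
slow=4 fast=8: a[fast]=11≠a[slow]=8 write a[5]=11, slow++,fast++
slow=5 fast=9: a[fast]=12≠a[slow]=11 write a[6]=12, slow++,fast++
slow=6 fast=10: a[fast]=12=a[slow] dup, fast++
slow=6 fast=11: a[fast]=14≠a[slow]=12 write a[7]=14, slow++,fast++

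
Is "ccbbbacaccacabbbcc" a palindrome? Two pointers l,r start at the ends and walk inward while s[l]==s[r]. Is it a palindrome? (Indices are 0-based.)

l=0 r=17: 'c'=='c', l++,r--
l=1 r=16: 'c'=='c', l++,r--
l=2 r=15: 'b'=='b', l++,r--
l=3 r=14: 'b'=='b', l++,r--
l=4 r=13: 'b'=='b', l++,r--
l=5 r=12: 'a'=='a', l++,r--
l=6 r=11: 'c'=='c', l++,r--
l=7 r=10: 'a'=='a', l++,r--
l=8 r=9: 'c'=='c', l++,r--

palindrome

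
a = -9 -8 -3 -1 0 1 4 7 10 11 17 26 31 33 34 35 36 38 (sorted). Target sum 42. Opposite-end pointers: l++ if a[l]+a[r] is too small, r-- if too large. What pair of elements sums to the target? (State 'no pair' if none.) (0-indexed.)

(4, 38)

l=0 r=17: -9+38=29 <42, l++
l=1 r=17: -8+38=30 <42, l++
l=2 r=17: -3+38=35 <42, l++
l=3 r=17: -1+38=37 <42, l++
l=4 r=17: 0+38=38 <42, l++
l=5 r=17: 1+38=39 <42, l++
l=6 r=17: 4+38=42, found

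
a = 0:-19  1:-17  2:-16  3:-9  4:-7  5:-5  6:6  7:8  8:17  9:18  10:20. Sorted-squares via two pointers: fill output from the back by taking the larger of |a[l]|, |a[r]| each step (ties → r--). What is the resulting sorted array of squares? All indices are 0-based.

[0,10] |-19|<=|20| out[10]=400 → r--
[0,9] |-19|>|18| out[9]=361 → l++
[1,9] |-17|<=|18| out[8]=324 → r--
[1,8] |-17|<=|17| out[7]=289 → r--
[1,7] |-17|>|8| out[6]=289 → l++
[2,7] |-16|>|8| out[5]=256 → l++
[3,7] |-9|>|8| out[4]=81 → l++
[4,7] |-7|<=|8| out[3]=64 → r--
[4,6] |-7|>|6| out[2]=49 → l++
[5,6] |-5|<=|6| out[1]=36 → r--
[5,5] |-5|<=|-5| out[0]=25 → r--

[25, 36, 49, 64, 81, 256, 289, 289, 324, 361, 400]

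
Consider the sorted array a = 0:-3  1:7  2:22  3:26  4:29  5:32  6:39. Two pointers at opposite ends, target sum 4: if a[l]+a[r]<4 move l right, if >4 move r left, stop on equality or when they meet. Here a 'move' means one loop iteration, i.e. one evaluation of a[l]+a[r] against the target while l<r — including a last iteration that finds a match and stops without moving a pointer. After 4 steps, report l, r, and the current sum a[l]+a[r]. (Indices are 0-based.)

l=0, r=2, sum=19

l=0 r=6: -3+39=36 >4, r--
l=0 r=5: -3+32=29 >4, r--
l=0 r=4: -3+29=26 >4, r--
l=0 r=3: -3+26=23 >4, r--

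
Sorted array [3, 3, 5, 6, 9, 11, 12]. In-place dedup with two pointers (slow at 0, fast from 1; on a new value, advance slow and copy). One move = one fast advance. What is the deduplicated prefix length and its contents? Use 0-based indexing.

length 6; prefix = [3, 5, 6, 9, 11, 12]

slow=0 fast=1: a[fast]=3=a[slow] dup, fast++
slow=0 fast=2: a[fast]=5≠a[slow]=3 write a[1]=5, slow++,fast++
slow=1 fast=3: a[fast]=6≠a[slow]=5 write a[2]=6, slow++,fast++
slow=2 fast=4: a[fast]=9≠a[slow]=6 write a[3]=9, slow++,fast++
slow=3 fast=5: a[fast]=11≠a[slow]=9 write a[4]=11, slow++,fast++
slow=4 fast=6: a[fast]=12≠a[slow]=11 write a[5]=12, slow++,fast++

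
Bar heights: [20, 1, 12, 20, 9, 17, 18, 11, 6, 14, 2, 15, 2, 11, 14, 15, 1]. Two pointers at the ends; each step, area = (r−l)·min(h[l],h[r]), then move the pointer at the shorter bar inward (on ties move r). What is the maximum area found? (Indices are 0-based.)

l=0 r=16: min(20,1)*16=16 best=16 *, r--
l=0 r=15: min(20,15)*15=225 best=225 *, r--
l=0 r=14: min(20,14)*14=196 best=225, r--
l=0 r=13: min(20,11)*13=143 best=225, r--
l=0 r=12: min(20,2)*12=24 best=225, r--
l=0 r=11: min(20,15)*11=165 best=225, r--
l=0 r=10: min(20,2)*10=20 best=225, r--
l=0 r=9: min(20,14)*9=126 best=225, r--
l=0 r=8: min(20,6)*8=48 best=225, r--
l=0 r=7: min(20,11)*7=77 best=225, r--
l=0 r=6: min(20,18)*6=108 best=225, r--
l=0 r=5: min(20,17)*5=85 best=225, r--
l=0 r=4: min(20,9)*4=36 best=225, r--
l=0 r=3: min(20,20)*3=60 best=225, r--
l=0 r=2: min(20,12)*2=24 best=225, r--
l=0 r=1: min(20,1)*1=1 best=225, r--

max area = 225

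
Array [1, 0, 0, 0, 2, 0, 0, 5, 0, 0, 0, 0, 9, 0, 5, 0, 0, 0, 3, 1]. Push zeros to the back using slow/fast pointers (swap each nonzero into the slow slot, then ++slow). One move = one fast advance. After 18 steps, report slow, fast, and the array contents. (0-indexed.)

slow=0 fast=0: a[fast]=1≠0 swap→a[0]=1, slow++,fast++
slow=1 fast=1: a[fast]=0, fast++
slow=1 fast=2: a[fast]=0, fast++
slow=1 fast=3: a[fast]=0, fast++
slow=1 fast=4: a[fast]=2≠0 swap→a[1]=2, slow++,fast++
slow=2 fast=5: a[fast]=0, fast++
slow=2 fast=6: a[fast]=0, fast++
slow=2 fast=7: a[fast]=5≠0 swap→a[2]=5, slow++,fast++
slow=3 fast=8: a[fast]=0, fast++
slow=3 fast=9: a[fast]=0, fast++
slow=3 fast=10: a[fast]=0, fast++
slow=3 fast=11: a[fast]=0, fast++
slow=3 fast=12: a[fast]=9≠0 swap→a[3]=9, slow++,fast++
slow=4 fast=13: a[fast]=0, fast++
slow=4 fast=14: a[fast]=5≠0 swap→a[4]=5, slow++,fast++
slow=5 fast=15: a[fast]=0, fast++
slow=5 fast=16: a[fast]=0, fast++
slow=5 fast=17: a[fast]=0, fast++

slow=5, fast=18, a=[1, 2, 5, 9, 5, 0, 0, 0, 0, 0, 0, 0, 0, 0, 0, 0, 0, 0, 3, 1]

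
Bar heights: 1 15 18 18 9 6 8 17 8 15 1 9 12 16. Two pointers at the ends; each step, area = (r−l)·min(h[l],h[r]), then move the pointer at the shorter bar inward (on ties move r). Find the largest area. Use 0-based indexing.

l=0 r=13: min(1,16)*13=13 best=13 *, l++
l=1 r=13: min(15,16)*12=180 best=180 *, l++
l=2 r=13: min(18,16)*11=176 best=180, r--
l=2 r=12: min(18,12)*10=120 best=180, r--
l=2 r=11: min(18,9)*9=81 best=180, r--
l=2 r=10: min(18,1)*8=8 best=180, r--
l=2 r=9: min(18,15)*7=105 best=180, r--
l=2 r=8: min(18,8)*6=48 best=180, r--
l=2 r=7: min(18,17)*5=85 best=180, r--
l=2 r=6: min(18,8)*4=32 best=180, r--
l=2 r=5: min(18,6)*3=18 best=180, r--
l=2 r=4: min(18,9)*2=18 best=180, r--
l=2 r=3: min(18,18)*1=18 best=180, r--

max area = 180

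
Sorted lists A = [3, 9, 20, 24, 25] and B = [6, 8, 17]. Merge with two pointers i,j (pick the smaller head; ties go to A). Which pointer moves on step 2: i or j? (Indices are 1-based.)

j

[i=1,j=1] A[i]=3<=B[j]=6 take 3 → i++
[i=2,j=1] A[i]=9>B[j]=6 take 6 → j++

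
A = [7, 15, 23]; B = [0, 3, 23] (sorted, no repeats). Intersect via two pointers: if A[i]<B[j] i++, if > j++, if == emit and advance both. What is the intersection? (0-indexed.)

intersection = [23]

[i=0,j=0] 7>0 → j++
[i=0,j=1] 7>3 → j++
[i=0,j=2] 7<23 → i++
[i=1,j=2] 15<23 → i++
[i=2,j=2] 23==23 emit → i++,j++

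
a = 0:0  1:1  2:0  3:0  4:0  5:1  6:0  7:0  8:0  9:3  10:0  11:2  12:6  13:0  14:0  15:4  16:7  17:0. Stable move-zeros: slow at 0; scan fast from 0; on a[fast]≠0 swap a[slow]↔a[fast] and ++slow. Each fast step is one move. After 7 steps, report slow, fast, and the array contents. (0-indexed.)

(s=0,f=0) a[fast]=0 → fast++
(s=0,f=1) a[fast]=1≠0 swap→a[0]=1 → slow++,fast++
(s=1,f=2) a[fast]=0 → fast++
(s=1,f=3) a[fast]=0 → fast++
(s=1,f=4) a[fast]=0 → fast++
(s=1,f=5) a[fast]=1≠0 swap→a[1]=1 → slow++,fast++
(s=2,f=6) a[fast]=0 → fast++

slow=2, fast=7, a=[1, 1, 0, 0, 0, 0, 0, 0, 0, 3, 0, 2, 6, 0, 0, 4, 7, 0]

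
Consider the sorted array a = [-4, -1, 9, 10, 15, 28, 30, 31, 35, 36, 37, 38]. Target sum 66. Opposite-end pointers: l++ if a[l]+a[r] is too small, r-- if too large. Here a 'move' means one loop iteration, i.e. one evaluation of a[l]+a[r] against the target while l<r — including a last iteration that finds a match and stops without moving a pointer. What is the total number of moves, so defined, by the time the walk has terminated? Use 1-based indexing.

[1,12] -4+38=34 <66 → l++
[2,12] -1+38=37 <66 → l++
[3,12] 9+38=47 <66 → l++
[4,12] 10+38=48 <66 → l++
[5,12] 15+38=53 <66 → l++
[6,12] 28+38=66 → found

6 moves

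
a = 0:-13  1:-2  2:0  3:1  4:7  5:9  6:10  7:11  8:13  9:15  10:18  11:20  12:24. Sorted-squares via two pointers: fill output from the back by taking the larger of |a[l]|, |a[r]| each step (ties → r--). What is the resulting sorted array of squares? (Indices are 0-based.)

[0,12] |-13|<=|24| out[12]=576 → r--
[0,11] |-13|<=|20| out[11]=400 → r--
[0,10] |-13|<=|18| out[10]=324 → r--
[0,9] |-13|<=|15| out[9]=225 → r--
[0,8] |-13|<=|13| out[8]=169 → r--
[0,7] |-13|>|11| out[7]=169 → l++
[1,7] |-2|<=|11| out[6]=121 → r--
[1,6] |-2|<=|10| out[5]=100 → r--
[1,5] |-2|<=|9| out[4]=81 → r--
[1,4] |-2|<=|7| out[3]=49 → r--
[1,3] |-2|>|1| out[2]=4 → l++
[2,3] |0|<=|1| out[1]=1 → r--
[2,2] |0|<=|0| out[0]=0 → r--

[0, 1, 4, 49, 81, 100, 121, 169, 169, 225, 324, 400, 576]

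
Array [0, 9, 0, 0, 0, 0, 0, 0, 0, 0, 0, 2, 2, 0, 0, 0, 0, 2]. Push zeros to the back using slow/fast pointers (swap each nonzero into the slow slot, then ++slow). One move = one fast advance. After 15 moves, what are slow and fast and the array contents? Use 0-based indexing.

slow=3, fast=15, a=[9, 2, 2, 0, 0, 0, 0, 0, 0, 0, 0, 0, 0, 0, 0, 0, 0, 2]

(s=0,f=0) a[fast]=0 → fast++
(s=0,f=1) a[fast]=9≠0 swap→a[0]=9 → slow++,fast++
(s=1,f=2) a[fast]=0 → fast++
(s=1,f=3) a[fast]=0 → fast++
(s=1,f=4) a[fast]=0 → fast++
(s=1,f=5) a[fast]=0 → fast++
(s=1,f=6) a[fast]=0 → fast++
(s=1,f=7) a[fast]=0 → fast++
(s=1,f=8) a[fast]=0 → fast++
(s=1,f=9) a[fast]=0 → fast++
(s=1,f=10) a[fast]=0 → fast++
(s=1,f=11) a[fast]=2≠0 swap→a[1]=2 → slow++,fast++
(s=2,f=12) a[fast]=2≠0 swap→a[2]=2 → slow++,fast++
(s=3,f=13) a[fast]=0 → fast++
(s=3,f=14) a[fast]=0 → fast++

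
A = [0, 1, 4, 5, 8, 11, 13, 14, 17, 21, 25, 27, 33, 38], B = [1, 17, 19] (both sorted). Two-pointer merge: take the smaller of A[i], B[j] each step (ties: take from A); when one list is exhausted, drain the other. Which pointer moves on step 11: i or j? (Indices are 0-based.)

i=0 j=0: A[i]=0<=B[j]=1 take 0, i++
i=1 j=0: A[i]=1<=B[j]=1 take 1, i++
i=2 j=0: A[i]=4>B[j]=1 take 1, j++
i=2 j=1: A[i]=4<=B[j]=17 take 4, i++
i=3 j=1: A[i]=5<=B[j]=17 take 5, i++
i=4 j=1: A[i]=8<=B[j]=17 take 8, i++
i=5 j=1: A[i]=11<=B[j]=17 take 11, i++
i=6 j=1: A[i]=13<=B[j]=17 take 13, i++
i=7 j=1: A[i]=14<=B[j]=17 take 14, i++
i=8 j=1: A[i]=17<=B[j]=17 take 17, i++
i=9 j=1: A[i]=21>B[j]=17 take 17, j++

j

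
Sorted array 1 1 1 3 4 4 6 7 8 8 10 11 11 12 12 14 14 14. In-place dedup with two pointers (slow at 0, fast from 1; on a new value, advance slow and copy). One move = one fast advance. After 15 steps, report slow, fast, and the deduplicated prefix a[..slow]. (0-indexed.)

slow=9, fast=16, prefix=[1, 3, 4, 6, 7, 8, 10, 11, 12, 14]

(s=0,f=1) a[fast]=1=a[slow] dup → fast++
(s=0,f=2) a[fast]=1=a[slow] dup → fast++
(s=0,f=3) a[fast]=3≠a[slow]=1 write a[1]=3 → slow++,fast++
(s=1,f=4) a[fast]=4≠a[slow]=3 write a[2]=4 → slow++,fast++
(s=2,f=5) a[fast]=4=a[slow] dup → fast++
(s=2,f=6) a[fast]=6≠a[slow]=4 write a[3]=6 → slow++,fast++
(s=3,f=7) a[fast]=7≠a[slow]=6 write a[4]=7 → slow++,fast++
(s=4,f=8) a[fast]=8≠a[slow]=7 write a[5]=8 → slow++,fast++
(s=5,f=9) a[fast]=8=a[slow] dup → fast++
(s=5,f=10) a[fast]=10≠a[slow]=8 write a[6]=10 → slow++,fast++
(s=6,f=11) a[fast]=11≠a[slow]=10 write a[7]=11 → slow++,fast++
(s=7,f=12) a[fast]=11=a[slow] dup → fast++
(s=7,f=13) a[fast]=12≠a[slow]=11 write a[8]=12 → slow++,fast++
(s=8,f=14) a[fast]=12=a[slow] dup → fast++
(s=8,f=15) a[fast]=14≠a[slow]=12 write a[9]=14 → slow++,fast++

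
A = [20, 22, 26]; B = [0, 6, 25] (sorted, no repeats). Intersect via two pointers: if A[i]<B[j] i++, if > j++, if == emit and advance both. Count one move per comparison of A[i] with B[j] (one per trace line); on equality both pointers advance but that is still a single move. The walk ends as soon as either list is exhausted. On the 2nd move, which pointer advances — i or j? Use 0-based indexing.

[i=0,j=0] 20>0 → j++
[i=0,j=1] 20>6 → j++

j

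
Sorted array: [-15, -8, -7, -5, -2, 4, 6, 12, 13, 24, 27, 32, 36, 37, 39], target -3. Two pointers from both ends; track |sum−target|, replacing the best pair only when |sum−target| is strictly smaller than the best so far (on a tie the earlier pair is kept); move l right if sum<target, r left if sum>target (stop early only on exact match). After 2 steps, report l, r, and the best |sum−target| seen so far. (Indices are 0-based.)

l=0, r=12, best |Δ|=25

l=0 r=14: -15+39=24 d=27 *, r--
l=0 r=13: -15+37=22 d=25 *, r--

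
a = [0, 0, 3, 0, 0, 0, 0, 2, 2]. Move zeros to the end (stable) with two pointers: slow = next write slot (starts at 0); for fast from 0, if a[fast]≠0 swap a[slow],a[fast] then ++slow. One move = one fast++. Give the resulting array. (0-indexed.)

slow=0 fast=0: a[fast]=0, fast++
slow=0 fast=1: a[fast]=0, fast++
slow=0 fast=2: a[fast]=3≠0 swap→a[0]=3, slow++,fast++
slow=1 fast=3: a[fast]=0, fast++
slow=1 fast=4: a[fast]=0, fast++
slow=1 fast=5: a[fast]=0, fast++
slow=1 fast=6: a[fast]=0, fast++
slow=1 fast=7: a[fast]=2≠0 swap→a[1]=2, slow++,fast++
slow=2 fast=8: a[fast]=2≠0 swap→a[2]=2, slow++,fast++

[3, 2, 2, 0, 0, 0, 0, 0, 0]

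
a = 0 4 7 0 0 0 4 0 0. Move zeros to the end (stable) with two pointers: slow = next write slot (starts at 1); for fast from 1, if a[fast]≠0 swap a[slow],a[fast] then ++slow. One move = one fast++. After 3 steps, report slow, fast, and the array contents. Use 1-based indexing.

slow=3, fast=4, a=[4, 7, 0, 0, 0, 0, 4, 0, 0]

(s=1,f=1) a[fast]=0 → fast++
(s=1,f=2) a[fast]=4≠0 swap→a[1]=4 → slow++,fast++
(s=2,f=3) a[fast]=7≠0 swap→a[2]=7 → slow++,fast++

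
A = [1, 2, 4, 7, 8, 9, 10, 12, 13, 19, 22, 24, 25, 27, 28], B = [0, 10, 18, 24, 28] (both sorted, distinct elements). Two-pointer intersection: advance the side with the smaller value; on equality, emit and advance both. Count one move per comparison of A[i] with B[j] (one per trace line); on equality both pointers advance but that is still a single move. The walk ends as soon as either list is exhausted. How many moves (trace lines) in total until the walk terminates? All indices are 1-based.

17 moves

[i=1,j=1] 1>0 → j++
[i=1,j=2] 1<10 → i++
[i=2,j=2] 2<10 → i++
[i=3,j=2] 4<10 → i++
[i=4,j=2] 7<10 → i++
[i=5,j=2] 8<10 → i++
[i=6,j=2] 9<10 → i++
[i=7,j=2] 10==10 emit → i++,j++
[i=8,j=3] 12<18 → i++
[i=9,j=3] 13<18 → i++
[i=10,j=3] 19>18 → j++
[i=10,j=4] 19<24 → i++
[i=11,j=4] 22<24 → i++
[i=12,j=4] 24==24 emit → i++,j++
[i=13,j=5] 25<28 → i++
[i=14,j=5] 27<28 → i++
[i=15,j=5] 28==28 emit → i++,j++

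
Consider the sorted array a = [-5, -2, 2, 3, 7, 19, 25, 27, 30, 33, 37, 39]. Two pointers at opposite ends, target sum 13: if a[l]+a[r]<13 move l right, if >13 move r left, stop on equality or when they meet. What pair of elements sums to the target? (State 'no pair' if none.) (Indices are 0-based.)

no pair

l=0 r=11: -5+39=34 >13, r--
l=0 r=10: -5+37=32 >13, r--
l=0 r=9: -5+33=28 >13, r--
l=0 r=8: -5+30=25 >13, r--
l=0 r=7: -5+27=22 >13, r--
l=0 r=6: -5+25=20 >13, r--
l=0 r=5: -5+19=14 >13, r--
l=0 r=4: -5+7=2 <13, l++
l=1 r=4: -2+7=5 <13, l++
l=2 r=4: 2+7=9 <13, l++
l=3 r=4: 3+7=10 <13, l++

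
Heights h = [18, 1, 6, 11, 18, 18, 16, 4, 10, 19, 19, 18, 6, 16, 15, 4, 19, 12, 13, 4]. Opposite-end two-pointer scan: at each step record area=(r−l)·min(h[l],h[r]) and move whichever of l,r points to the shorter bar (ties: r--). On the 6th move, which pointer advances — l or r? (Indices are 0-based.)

l=0 r=19: min(18,4)*19=76 best=76 *, r--
l=0 r=18: min(18,13)*18=234 best=234 *, r--
l=0 r=17: min(18,12)*17=204 best=234, r--
l=0 r=16: min(18,19)*16=288 best=288 *, l++
l=1 r=16: min(1,19)*15=15 best=288, l++
l=2 r=16: min(6,19)*14=84 best=288, l++

l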